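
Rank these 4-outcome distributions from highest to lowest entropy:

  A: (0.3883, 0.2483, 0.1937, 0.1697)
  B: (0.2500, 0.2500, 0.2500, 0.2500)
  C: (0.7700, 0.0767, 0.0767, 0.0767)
B > A > C

Key insight: Entropy is maximized by uniform distributions and minimized by concentrated distributions.

- Uniform distributions have maximum entropy log₂(4) = 2.0000 bits
- The more "peaked" or concentrated a distribution, the lower its entropy

Entropies:
  H(A) = 1.9219 bits
  H(B) = 2.0000 bits
  H(C) = 1.1426 bits

Ranking: B > A > C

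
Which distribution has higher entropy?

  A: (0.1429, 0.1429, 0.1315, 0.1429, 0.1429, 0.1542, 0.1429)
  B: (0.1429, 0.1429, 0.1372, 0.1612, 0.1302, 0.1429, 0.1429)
A

Both distributions are close to uniform, making this a harder comparison.

H(A) = 2.8061 bits
H(B) = 2.8047 bits

The distribution closer to uniform has higher entropy.
Answer: A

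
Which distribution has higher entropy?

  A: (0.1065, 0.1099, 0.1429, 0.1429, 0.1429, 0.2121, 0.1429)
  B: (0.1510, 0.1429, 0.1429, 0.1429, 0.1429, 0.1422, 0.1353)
B

Both distributions are close to uniform, making this a harder comparison.

H(A) = 2.7730 bits
H(B) = 2.8067 bits

The distribution closer to uniform has higher entropy.
Answer: B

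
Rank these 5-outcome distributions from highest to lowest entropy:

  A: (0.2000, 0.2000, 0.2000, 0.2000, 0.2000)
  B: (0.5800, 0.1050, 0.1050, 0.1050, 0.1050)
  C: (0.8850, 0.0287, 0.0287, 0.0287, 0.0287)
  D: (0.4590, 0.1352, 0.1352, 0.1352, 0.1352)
A > D > B > C

Key insight: Entropy is maximized by uniform distributions and minimized by concentrated distributions.

Entropies:
  H(A) = 2.3219 bits
  H(B) = 1.8215 bits
  H(C) = 0.7448 bits
  H(D) = 2.0771 bits

Ranking: A > D > B > C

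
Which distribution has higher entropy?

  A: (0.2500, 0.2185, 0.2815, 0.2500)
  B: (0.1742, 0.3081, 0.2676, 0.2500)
A

Both distributions are close to uniform, making this a harder comparison.

H(A) = 1.9942 bits
H(B) = 1.9715 bits

The distribution closer to uniform has higher entropy.
Answer: A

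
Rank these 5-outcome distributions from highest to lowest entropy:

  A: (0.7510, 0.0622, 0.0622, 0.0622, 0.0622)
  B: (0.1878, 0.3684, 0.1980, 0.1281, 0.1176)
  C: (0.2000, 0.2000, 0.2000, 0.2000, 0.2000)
C > B > A

Key insight: Entropy is maximized by uniform distributions and minimized by concentrated distributions.

- Uniform distributions have maximum entropy log₂(5) = 2.3219 bits
- The more "peaked" or concentrated a distribution, the lower its entropy

Entropies:
  H(A) = 1.3077 bits
  H(B) = 2.1895 bits
  H(C) = 2.3219 bits

Ranking: C > B > A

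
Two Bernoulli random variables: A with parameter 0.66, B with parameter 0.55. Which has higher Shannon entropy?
B

For binary distributions, entropy is maximized at p=0.5 and decreases as p moves toward 0 or 1.

H(A) = H(0.66) = 0.9248 bits
H(B) = H(0.55) = 0.9928 bits

Distribution B (p=0.55) is closer to uniform (p=0.5), so it has higher entropy.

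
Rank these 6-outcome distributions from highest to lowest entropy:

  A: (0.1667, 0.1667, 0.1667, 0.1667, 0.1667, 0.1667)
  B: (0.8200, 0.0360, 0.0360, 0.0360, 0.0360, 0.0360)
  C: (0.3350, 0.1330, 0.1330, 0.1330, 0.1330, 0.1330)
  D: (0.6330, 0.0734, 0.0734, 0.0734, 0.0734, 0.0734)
A > C > D > B

Key insight: Entropy is maximized by uniform distributions and minimized by concentrated distributions.

Entropies:
  H(A) = 2.5850 bits
  H(B) = 1.0980 bits
  H(C) = 2.4640 bits
  H(D) = 1.8005 bits

Ranking: A > C > D > B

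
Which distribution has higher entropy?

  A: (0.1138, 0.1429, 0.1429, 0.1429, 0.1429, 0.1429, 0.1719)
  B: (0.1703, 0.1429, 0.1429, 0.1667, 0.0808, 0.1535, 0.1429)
A

Both distributions are close to uniform, making this a harder comparison.

H(A) = 2.7988 bits
H(B) = 2.7774 bits

The distribution closer to uniform has higher entropy.
Answer: A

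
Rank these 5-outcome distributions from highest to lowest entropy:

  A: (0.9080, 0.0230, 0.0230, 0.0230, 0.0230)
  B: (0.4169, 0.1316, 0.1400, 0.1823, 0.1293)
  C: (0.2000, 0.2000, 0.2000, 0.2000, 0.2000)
C > B > A

Key insight: Entropy is maximized by uniform distributions and minimized by concentrated distributions.

- Uniform distributions have maximum entropy log₂(5) = 2.3219 bits
- The more "peaked" or concentrated a distribution, the lower its entropy

Entropies:
  H(A) = 0.6271 bits
  H(B) = 2.1375 bits
  H(C) = 2.3219 bits

Ranking: C > B > A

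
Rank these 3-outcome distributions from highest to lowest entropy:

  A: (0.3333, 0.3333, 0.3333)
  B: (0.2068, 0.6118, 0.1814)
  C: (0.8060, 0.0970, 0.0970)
A > B > C

Key insight: Entropy is maximized by uniform distributions and minimized by concentrated distributions.

- Uniform distributions have maximum entropy log₂(3) = 1.5850 bits
- The more "peaked" or concentrated a distribution, the lower its entropy

Entropies:
  H(A) = 1.5850 bits
  H(B) = 1.3506 bits
  H(C) = 0.9038 bits

Ranking: A > B > C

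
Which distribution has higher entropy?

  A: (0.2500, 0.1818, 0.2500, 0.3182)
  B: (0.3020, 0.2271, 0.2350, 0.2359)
B

Both distributions are close to uniform, making this a harder comparison.

H(A) = 1.9728 bits
H(B) = 1.9899 bits

The distribution closer to uniform has higher entropy.
Answer: B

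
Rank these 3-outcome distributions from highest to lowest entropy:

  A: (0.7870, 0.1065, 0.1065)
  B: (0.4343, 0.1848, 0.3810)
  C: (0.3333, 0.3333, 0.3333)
C > B > A

Key insight: Entropy is maximized by uniform distributions and minimized by concentrated distributions.

- Uniform distributions have maximum entropy log₂(3) = 1.5850 bits
- The more "peaked" or concentrated a distribution, the lower its entropy

Entropies:
  H(A) = 0.9602 bits
  H(B) = 1.5031 bits
  H(C) = 1.5850 bits

Ranking: C > B > A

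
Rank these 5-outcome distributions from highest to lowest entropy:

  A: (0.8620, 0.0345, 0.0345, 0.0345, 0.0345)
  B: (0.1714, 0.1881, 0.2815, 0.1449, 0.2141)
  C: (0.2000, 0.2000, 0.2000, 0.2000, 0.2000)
C > B > A

Key insight: Entropy is maximized by uniform distributions and minimized by concentrated distributions.

- Uniform distributions have maximum entropy log₂(5) = 2.3219 bits
- The more "peaked" or concentrated a distribution, the lower its entropy

Entropies:
  H(A) = 0.8550 bits
  H(B) = 2.2843 bits
  H(C) = 2.3219 bits

Ranking: C > B > A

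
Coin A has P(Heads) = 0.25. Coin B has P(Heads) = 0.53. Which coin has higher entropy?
B

For binary distributions, entropy is maximized at p=0.5 and decreases as p moves toward 0 or 1.

H(A) = H(0.25) = 0.8113 bits
H(B) = H(0.53) = 0.9974 bits

Distribution B (p=0.53) is closer to uniform (p=0.5), so it has higher entropy.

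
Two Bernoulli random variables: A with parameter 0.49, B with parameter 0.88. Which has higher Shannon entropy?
A

For binary distributions, entropy is maximized at p=0.5 and decreases as p moves toward 0 or 1.

H(A) = H(0.49) = 0.9997 bits
H(B) = H(0.88) = 0.5294 bits

Distribution A (p=0.49) is closer to uniform (p=0.5), so it has higher entropy.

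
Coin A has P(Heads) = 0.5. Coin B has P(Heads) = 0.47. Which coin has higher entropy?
A

For binary distributions, entropy is maximized at p=0.5 and decreases as p moves toward 0 or 1.

H(A) = H(0.5) = 1.0000 bits
H(B) = H(0.47) = 0.9974 bits

Distribution A (p=0.5) is closer to uniform (p=0.5), so it has higher entropy.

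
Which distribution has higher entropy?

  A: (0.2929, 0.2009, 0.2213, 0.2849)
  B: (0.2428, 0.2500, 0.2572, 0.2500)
B

Both distributions are close to uniform, making this a harder comparison.

H(A) = 1.9817 bits
H(B) = 1.9997 bits

The distribution closer to uniform has higher entropy.
Answer: B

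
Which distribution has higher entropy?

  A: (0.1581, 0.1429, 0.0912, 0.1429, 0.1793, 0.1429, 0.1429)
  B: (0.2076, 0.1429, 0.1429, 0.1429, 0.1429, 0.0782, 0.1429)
A

Both distributions are close to uniform, making this a harder comparison.

H(A) = 2.7845 bits
H(B) = 2.7635 bits

The distribution closer to uniform has higher entropy.
Answer: A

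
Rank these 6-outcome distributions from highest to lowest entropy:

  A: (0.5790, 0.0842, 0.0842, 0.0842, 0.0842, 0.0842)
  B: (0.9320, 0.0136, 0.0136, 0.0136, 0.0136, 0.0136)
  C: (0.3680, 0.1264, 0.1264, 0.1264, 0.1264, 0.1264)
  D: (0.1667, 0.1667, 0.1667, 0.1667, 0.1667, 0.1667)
D > C > A > B

Key insight: Entropy is maximized by uniform distributions and minimized by concentrated distributions.

Entropies:
  H(A) = 1.9594 bits
  H(B) = 0.5163 bits
  H(C) = 2.4166 bits
  H(D) = 2.5850 bits

Ranking: D > C > A > B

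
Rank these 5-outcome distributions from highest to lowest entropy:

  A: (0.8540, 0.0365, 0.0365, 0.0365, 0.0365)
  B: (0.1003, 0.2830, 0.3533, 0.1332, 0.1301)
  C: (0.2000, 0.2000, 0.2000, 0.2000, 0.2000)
C > B > A

Key insight: Entropy is maximized by uniform distributions and minimized by concentrated distributions.

- Uniform distributions have maximum entropy log₂(5) = 2.3219 bits
- The more "peaked" or concentrated a distribution, the lower its entropy

Entropies:
  H(A) = 0.8917 bits
  H(B) = 2.1488 bits
  H(C) = 2.3219 bits

Ranking: C > B > A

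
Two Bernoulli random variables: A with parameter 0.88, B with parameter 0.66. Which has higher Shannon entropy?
B

For binary distributions, entropy is maximized at p=0.5 and decreases as p moves toward 0 or 1.

H(A) = H(0.88) = 0.5294 bits
H(B) = H(0.66) = 0.9248 bits

Distribution B (p=0.66) is closer to uniform (p=0.5), so it has higher entropy.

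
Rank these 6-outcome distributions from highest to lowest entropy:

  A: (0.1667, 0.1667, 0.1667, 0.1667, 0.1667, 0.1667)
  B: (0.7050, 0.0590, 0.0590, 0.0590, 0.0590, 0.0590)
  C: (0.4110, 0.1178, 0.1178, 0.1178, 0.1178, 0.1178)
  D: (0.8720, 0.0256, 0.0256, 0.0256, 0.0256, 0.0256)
A > C > B > D

Key insight: Entropy is maximized by uniform distributions and minimized by concentrated distributions.

Entropies:
  H(A) = 2.5850 bits
  H(B) = 1.5601 bits
  H(C) = 2.3446 bits
  H(D) = 0.8491 bits

Ranking: A > C > B > D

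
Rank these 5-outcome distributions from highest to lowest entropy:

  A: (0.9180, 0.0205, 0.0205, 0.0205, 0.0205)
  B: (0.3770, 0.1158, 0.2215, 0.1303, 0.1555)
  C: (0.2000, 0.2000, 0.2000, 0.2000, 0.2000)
C > B > A

Key insight: Entropy is maximized by uniform distributions and minimized by concentrated distributions.

- Uniform distributions have maximum entropy log₂(5) = 2.3219 bits
- The more "peaked" or concentrated a distribution, the lower its entropy

Entropies:
  H(A) = 0.5732 bits
  H(B) = 2.1729 bits
  H(C) = 2.3219 bits

Ranking: C > B > A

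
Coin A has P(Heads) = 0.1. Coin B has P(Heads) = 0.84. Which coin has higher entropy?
B

For binary distributions, entropy is maximized at p=0.5 and decreases as p moves toward 0 or 1.

H(A) = H(0.1) = 0.4690 bits
H(B) = H(0.84) = 0.6343 bits

Distribution B (p=0.84) is closer to uniform (p=0.5), so it has higher entropy.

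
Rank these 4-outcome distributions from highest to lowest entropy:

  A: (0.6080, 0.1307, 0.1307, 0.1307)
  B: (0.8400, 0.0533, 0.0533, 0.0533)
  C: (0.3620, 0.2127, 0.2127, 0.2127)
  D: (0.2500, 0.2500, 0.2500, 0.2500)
D > C > A > B

Key insight: Entropy is maximized by uniform distributions and minimized by concentrated distributions.

Entropies:
  H(A) = 1.5874 bits
  H(B) = 0.8879 bits
  H(C) = 1.9555 bits
  H(D) = 2.0000 bits

Ranking: D > C > A > B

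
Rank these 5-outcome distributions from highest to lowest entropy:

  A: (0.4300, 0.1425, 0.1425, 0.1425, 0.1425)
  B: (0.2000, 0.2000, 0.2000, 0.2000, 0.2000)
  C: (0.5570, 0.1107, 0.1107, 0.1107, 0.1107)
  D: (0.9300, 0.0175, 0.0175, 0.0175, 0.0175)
B > A > C > D

Key insight: Entropy is maximized by uniform distributions and minimized by concentrated distributions.

Entropies:
  H(A) = 2.1258 bits
  H(B) = 2.3219 bits
  H(C) = 1.8766 bits
  H(D) = 0.5059 bits

Ranking: B > A > C > D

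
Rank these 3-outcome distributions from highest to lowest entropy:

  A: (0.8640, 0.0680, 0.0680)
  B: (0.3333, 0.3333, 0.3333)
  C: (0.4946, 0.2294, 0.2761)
B > C > A

Key insight: Entropy is maximized by uniform distributions and minimized by concentrated distributions.

- Uniform distributions have maximum entropy log₂(3) = 1.5850 bits
- The more "peaked" or concentrated a distribution, the lower its entropy

Entropies:
  H(A) = 0.7097 bits
  H(B) = 1.5850 bits
  H(C) = 1.5022 bits

Ranking: B > C > A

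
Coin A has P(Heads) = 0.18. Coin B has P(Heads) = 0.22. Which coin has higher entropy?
B

For binary distributions, entropy is maximized at p=0.5 and decreases as p moves toward 0 or 1.

H(A) = H(0.18) = 0.6801 bits
H(B) = H(0.22) = 0.7602 bits

Distribution B (p=0.22) is closer to uniform (p=0.5), so it has higher entropy.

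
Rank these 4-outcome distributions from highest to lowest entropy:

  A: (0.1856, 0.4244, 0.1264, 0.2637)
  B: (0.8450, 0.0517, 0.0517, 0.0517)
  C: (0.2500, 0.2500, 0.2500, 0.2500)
C > A > B

Key insight: Entropy is maximized by uniform distributions and minimized by concentrated distributions.

- Uniform distributions have maximum entropy log₂(4) = 2.0000 bits
- The more "peaked" or concentrated a distribution, the lower its entropy

Entropies:
  H(A) = 1.8599 bits
  H(B) = 0.8679 bits
  H(C) = 2.0000 bits

Ranking: C > A > B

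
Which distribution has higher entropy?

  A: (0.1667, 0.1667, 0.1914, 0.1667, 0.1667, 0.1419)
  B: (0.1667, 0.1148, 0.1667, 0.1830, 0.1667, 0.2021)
A

Both distributions are close to uniform, making this a harder comparison.

H(A) = 2.5796 bits
H(B) = 2.5657 bits

The distribution closer to uniform has higher entropy.
Answer: A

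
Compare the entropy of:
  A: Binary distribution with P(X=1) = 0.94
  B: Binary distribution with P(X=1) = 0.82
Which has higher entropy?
B

For binary distributions, entropy is maximized at p=0.5 and decreases as p moves toward 0 or 1.

H(A) = H(0.94) = 0.3274 bits
H(B) = H(0.82) = 0.6801 bits

Distribution B (p=0.82) is closer to uniform (p=0.5), so it has higher entropy.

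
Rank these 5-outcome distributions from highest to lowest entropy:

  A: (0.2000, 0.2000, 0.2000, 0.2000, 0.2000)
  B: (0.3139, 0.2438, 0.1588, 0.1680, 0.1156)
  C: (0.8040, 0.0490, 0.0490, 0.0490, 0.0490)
A > B > C

Key insight: Entropy is maximized by uniform distributions and minimized by concentrated distributions.

- Uniform distributions have maximum entropy log₂(5) = 2.3219 bits
- The more "peaked" or concentrated a distribution, the lower its entropy

Entropies:
  H(A) = 2.3219 bits
  H(B) = 2.2348 bits
  H(C) = 1.1059 bits

Ranking: A > B > C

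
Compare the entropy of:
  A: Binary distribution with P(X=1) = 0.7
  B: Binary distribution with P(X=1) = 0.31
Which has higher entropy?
B

For binary distributions, entropy is maximized at p=0.5 and decreases as p moves toward 0 or 1.

H(A) = H(0.7) = 0.8813 bits
H(B) = H(0.31) = 0.8932 bits

Distribution B (p=0.31) is closer to uniform (p=0.5), so it has higher entropy.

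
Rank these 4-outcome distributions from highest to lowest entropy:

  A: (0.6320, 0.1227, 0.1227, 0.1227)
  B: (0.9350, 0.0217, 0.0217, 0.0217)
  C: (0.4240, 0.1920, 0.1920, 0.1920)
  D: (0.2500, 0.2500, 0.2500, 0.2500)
D > C > A > B

Key insight: Entropy is maximized by uniform distributions and minimized by concentrated distributions.

Entropies:
  H(A) = 1.5324 bits
  H(B) = 0.4500 bits
  H(C) = 1.8962 bits
  H(D) = 2.0000 bits

Ranking: D > C > A > B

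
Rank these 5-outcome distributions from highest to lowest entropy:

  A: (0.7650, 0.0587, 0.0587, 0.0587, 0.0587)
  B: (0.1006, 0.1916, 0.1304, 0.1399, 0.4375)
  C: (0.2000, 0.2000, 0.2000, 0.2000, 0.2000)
C > B > A

Key insight: Entropy is maximized by uniform distributions and minimized by concentrated distributions.

- Uniform distributions have maximum entropy log₂(5) = 2.3219 bits
- The more "peaked" or concentrated a distribution, the lower its entropy

Entropies:
  H(A) = 1.2566 bits
  H(B) = 2.0921 bits
  H(C) = 2.3219 bits

Ranking: C > B > A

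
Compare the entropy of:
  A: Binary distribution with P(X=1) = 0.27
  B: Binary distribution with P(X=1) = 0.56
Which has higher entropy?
B

For binary distributions, entropy is maximized at p=0.5 and decreases as p moves toward 0 or 1.

H(A) = H(0.27) = 0.8415 bits
H(B) = H(0.56) = 0.9896 bits

Distribution B (p=0.56) is closer to uniform (p=0.5), so it has higher entropy.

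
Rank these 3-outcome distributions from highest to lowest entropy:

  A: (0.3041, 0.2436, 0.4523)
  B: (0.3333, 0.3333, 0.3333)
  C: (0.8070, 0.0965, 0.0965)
B > A > C

Key insight: Entropy is maximized by uniform distributions and minimized by concentrated distributions.

- Uniform distributions have maximum entropy log₂(3) = 1.5850 bits
- The more "peaked" or concentrated a distribution, the lower its entropy

Entropies:
  H(A) = 1.5363 bits
  H(B) = 1.5850 bits
  H(C) = 0.9007 bits

Ranking: B > A > C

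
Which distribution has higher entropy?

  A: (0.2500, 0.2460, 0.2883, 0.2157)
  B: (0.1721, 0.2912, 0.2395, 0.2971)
A

Both distributions are close to uniform, making this a harder comparison.

H(A) = 1.9924 bits
H(B) = 1.9693 bits

The distribution closer to uniform has higher entropy.
Answer: A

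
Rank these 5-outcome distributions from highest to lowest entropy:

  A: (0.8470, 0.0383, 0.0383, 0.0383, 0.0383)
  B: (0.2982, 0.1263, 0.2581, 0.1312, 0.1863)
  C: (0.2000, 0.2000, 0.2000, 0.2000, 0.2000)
C > B > A

Key insight: Entropy is maximized by uniform distributions and minimized by concentrated distributions.

- Uniform distributions have maximum entropy log₂(5) = 2.3219 bits
- The more "peaked" or concentrated a distribution, the lower its entropy

Entropies:
  H(A) = 0.9233 bits
  H(B) = 2.2379 bits
  H(C) = 2.3219 bits

Ranking: C > B > A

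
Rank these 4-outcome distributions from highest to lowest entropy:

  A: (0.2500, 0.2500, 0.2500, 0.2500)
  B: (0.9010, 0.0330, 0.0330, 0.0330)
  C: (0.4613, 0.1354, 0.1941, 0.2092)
A > C > B

Key insight: Entropy is maximized by uniform distributions and minimized by concentrated distributions.

- Uniform distributions have maximum entropy log₂(4) = 2.0000 bits
- The more "peaked" or concentrated a distribution, the lower its entropy

Entropies:
  H(A) = 2.0000 bits
  H(B) = 0.6227 bits
  H(C) = 1.8368 bits

Ranking: A > C > B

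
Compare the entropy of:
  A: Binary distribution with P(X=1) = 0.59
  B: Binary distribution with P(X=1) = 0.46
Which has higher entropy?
B

For binary distributions, entropy is maximized at p=0.5 and decreases as p moves toward 0 or 1.

H(A) = H(0.59) = 0.9765 bits
H(B) = H(0.46) = 0.9954 bits

Distribution B (p=0.46) is closer to uniform (p=0.5), so it has higher entropy.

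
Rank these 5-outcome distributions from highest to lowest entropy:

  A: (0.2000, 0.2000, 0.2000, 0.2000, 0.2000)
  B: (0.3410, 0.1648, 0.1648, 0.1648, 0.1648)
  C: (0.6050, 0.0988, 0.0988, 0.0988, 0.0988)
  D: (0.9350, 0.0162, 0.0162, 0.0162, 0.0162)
A > B > C > D

Key insight: Entropy is maximized by uniform distributions and minimized by concentrated distributions.

Entropies:
  H(A) = 2.3219 bits
  H(B) = 2.2438 bits
  H(C) = 1.7580 bits
  H(D) = 0.4770 bits

Ranking: A > B > C > D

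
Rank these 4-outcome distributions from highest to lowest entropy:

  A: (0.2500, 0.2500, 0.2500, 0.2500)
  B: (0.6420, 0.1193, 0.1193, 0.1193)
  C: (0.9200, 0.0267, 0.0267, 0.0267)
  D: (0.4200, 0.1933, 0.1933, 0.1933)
A > D > B > C

Key insight: Entropy is maximized by uniform distributions and minimized by concentrated distributions.

Entropies:
  H(A) = 2.0000 bits
  H(B) = 1.5084 bits
  H(C) = 0.5290 bits
  H(D) = 1.9007 bits

Ranking: A > D > B > C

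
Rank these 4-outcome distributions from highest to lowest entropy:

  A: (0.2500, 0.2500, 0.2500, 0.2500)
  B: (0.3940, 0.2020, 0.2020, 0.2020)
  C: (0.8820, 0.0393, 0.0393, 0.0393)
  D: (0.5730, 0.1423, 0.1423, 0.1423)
A > B > D > C

Key insight: Entropy is maximized by uniform distributions and minimized by concentrated distributions.

Entropies:
  H(A) = 2.0000 bits
  H(B) = 1.9278 bits
  H(C) = 0.7106 bits
  H(D) = 1.6613 bits

Ranking: A > B > D > C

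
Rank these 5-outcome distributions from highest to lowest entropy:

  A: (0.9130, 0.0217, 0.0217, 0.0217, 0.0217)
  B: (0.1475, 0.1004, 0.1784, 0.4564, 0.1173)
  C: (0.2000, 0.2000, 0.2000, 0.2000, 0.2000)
C > B > A

Key insight: Entropy is maximized by uniform distributions and minimized by concentrated distributions.

- Uniform distributions have maximum entropy log₂(5) = 2.3219 bits
- The more "peaked" or concentrated a distribution, the lower its entropy

Entropies:
  H(A) = 0.6004 bits
  H(B) = 2.0631 bits
  H(C) = 2.3219 bits

Ranking: C > B > A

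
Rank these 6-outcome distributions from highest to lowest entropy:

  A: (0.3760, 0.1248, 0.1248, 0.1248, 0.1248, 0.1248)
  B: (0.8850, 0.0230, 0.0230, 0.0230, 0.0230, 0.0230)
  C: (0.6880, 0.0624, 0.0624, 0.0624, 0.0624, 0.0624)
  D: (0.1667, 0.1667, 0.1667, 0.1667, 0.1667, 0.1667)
D > A > C > B

Key insight: Entropy is maximized by uniform distributions and minimized by concentrated distributions.

Entropies:
  H(A) = 2.4041 bits
  H(B) = 0.7818 bits
  H(C) = 1.6199 bits
  H(D) = 2.5850 bits

Ranking: D > A > C > B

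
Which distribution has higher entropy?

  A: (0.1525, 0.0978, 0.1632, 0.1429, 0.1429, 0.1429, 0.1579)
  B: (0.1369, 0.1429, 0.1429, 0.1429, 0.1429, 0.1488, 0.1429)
B

Both distributions are close to uniform, making this a harder comparison.

H(A) = 2.7922 bits
H(B) = 2.8070 bits

The distribution closer to uniform has higher entropy.
Answer: B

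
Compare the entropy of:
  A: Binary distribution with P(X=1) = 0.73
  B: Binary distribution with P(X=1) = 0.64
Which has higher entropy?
B

For binary distributions, entropy is maximized at p=0.5 and decreases as p moves toward 0 or 1.

H(A) = H(0.73) = 0.8415 bits
H(B) = H(0.64) = 0.9427 bits

Distribution B (p=0.64) is closer to uniform (p=0.5), so it has higher entropy.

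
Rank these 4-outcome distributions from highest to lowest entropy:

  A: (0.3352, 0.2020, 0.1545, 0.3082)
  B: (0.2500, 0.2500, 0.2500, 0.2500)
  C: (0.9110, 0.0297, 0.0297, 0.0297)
B > A > C

Key insight: Entropy is maximized by uniform distributions and minimized by concentrated distributions.

- Uniform distributions have maximum entropy log₂(4) = 2.0000 bits
- The more "peaked" or concentrated a distribution, the lower its entropy

Entropies:
  H(A) = 1.9344 bits
  H(B) = 2.0000 bits
  H(C) = 0.5742 bits

Ranking: B > A > C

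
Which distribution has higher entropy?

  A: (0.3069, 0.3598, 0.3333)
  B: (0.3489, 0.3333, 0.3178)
B

Both distributions are close to uniform, making this a harder comparison.

H(A) = 1.5819 bits
H(B) = 1.5839 bits

The distribution closer to uniform has higher entropy.
Answer: B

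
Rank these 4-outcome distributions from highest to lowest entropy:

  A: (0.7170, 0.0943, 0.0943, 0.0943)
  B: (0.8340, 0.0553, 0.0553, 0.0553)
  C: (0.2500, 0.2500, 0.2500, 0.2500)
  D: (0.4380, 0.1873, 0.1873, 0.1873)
C > D > A > B

Key insight: Entropy is maximized by uniform distributions and minimized by concentrated distributions.

Entropies:
  H(A) = 1.3081 bits
  H(B) = 0.9116 bits
  H(C) = 2.0000 bits
  H(D) = 1.8796 bits

Ranking: C > D > A > B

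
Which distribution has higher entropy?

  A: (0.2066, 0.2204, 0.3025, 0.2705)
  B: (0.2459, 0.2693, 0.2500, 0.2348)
B

Both distributions are close to uniform, making this a harder comparison.

H(A) = 1.9830 bits
H(B) = 1.9982 bits

The distribution closer to uniform has higher entropy.
Answer: B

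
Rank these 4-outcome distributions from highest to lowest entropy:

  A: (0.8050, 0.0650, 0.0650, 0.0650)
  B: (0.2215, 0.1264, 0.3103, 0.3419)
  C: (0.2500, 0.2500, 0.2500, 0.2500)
C > B > A

Key insight: Entropy is maximized by uniform distributions and minimized by concentrated distributions.

- Uniform distributions have maximum entropy log₂(4) = 2.0000 bits
- The more "peaked" or concentrated a distribution, the lower its entropy

Entropies:
  H(A) = 1.0209 bits
  H(B) = 1.9120 bits
  H(C) = 2.0000 bits

Ranking: C > B > A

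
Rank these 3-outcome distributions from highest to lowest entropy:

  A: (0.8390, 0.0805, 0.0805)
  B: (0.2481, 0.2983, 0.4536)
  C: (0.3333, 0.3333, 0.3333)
C > B > A

Key insight: Entropy is maximized by uniform distributions and minimized by concentrated distributions.

- Uniform distributions have maximum entropy log₂(3) = 1.5850 bits
- The more "peaked" or concentrated a distribution, the lower its entropy

Entropies:
  H(A) = 0.7977 bits
  H(B) = 1.5368 bits
  H(C) = 1.5850 bits

Ranking: C > B > A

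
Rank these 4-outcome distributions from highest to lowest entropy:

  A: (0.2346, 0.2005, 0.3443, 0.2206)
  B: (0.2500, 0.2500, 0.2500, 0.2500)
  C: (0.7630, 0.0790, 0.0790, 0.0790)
B > A > C

Key insight: Entropy is maximized by uniform distributions and minimized by concentrated distributions.

- Uniform distributions have maximum entropy log₂(4) = 2.0000 bits
- The more "peaked" or concentrated a distribution, the lower its entropy

Entropies:
  H(A) = 1.9662 bits
  H(B) = 2.0000 bits
  H(C) = 1.1657 bits

Ranking: B > A > C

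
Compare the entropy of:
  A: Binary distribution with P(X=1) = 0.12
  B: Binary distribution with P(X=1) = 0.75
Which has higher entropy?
B

For binary distributions, entropy is maximized at p=0.5 and decreases as p moves toward 0 or 1.

H(A) = H(0.12) = 0.5294 bits
H(B) = H(0.75) = 0.8113 bits

Distribution B (p=0.75) is closer to uniform (p=0.5), so it has higher entropy.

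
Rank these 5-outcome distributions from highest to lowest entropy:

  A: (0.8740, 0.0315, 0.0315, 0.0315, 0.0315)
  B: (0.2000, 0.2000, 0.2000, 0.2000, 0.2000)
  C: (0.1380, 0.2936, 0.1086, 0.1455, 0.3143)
B > C > A

Key insight: Entropy is maximized by uniform distributions and minimized by concentrated distributions.

- Uniform distributions have maximum entropy log₂(5) = 2.3219 bits
- The more "peaked" or concentrated a distribution, the lower its entropy

Entropies:
  H(A) = 0.7984 bits
  H(B) = 2.3219 bits
  H(C) = 2.1906 bits

Ranking: B > C > A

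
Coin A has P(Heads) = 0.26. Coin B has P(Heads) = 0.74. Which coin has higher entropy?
Equal

For binary distributions, entropy is maximized at p=0.5 and decreases as p moves toward 0 or 1.

H(A) = H(0.26) = 0.8267 bits
H(B) = H(0.74) = 0.8267 bits

Both distributions are equally far from uniform (|0.26-0.5| = |0.74-0.5|), so they have the same entropy.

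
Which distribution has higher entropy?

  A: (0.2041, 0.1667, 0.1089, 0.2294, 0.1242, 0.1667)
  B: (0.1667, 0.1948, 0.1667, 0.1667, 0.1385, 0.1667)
B

Both distributions are close to uniform, making this a harder comparison.

H(A) = 2.5390 bits
H(B) = 2.5781 bits

The distribution closer to uniform has higher entropy.
Answer: B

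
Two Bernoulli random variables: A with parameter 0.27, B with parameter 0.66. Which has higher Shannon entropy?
B

For binary distributions, entropy is maximized at p=0.5 and decreases as p moves toward 0 or 1.

H(A) = H(0.27) = 0.8415 bits
H(B) = H(0.66) = 0.9248 bits

Distribution B (p=0.66) is closer to uniform (p=0.5), so it has higher entropy.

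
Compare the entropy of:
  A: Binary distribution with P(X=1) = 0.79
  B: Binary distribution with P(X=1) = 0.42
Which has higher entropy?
B

For binary distributions, entropy is maximized at p=0.5 and decreases as p moves toward 0 or 1.

H(A) = H(0.79) = 0.7415 bits
H(B) = H(0.42) = 0.9815 bits

Distribution B (p=0.42) is closer to uniform (p=0.5), so it has higher entropy.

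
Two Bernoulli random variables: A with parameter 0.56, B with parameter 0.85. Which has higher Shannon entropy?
A

For binary distributions, entropy is maximized at p=0.5 and decreases as p moves toward 0 or 1.

H(A) = H(0.56) = 0.9896 bits
H(B) = H(0.85) = 0.6098 bits

Distribution A (p=0.56) is closer to uniform (p=0.5), so it has higher entropy.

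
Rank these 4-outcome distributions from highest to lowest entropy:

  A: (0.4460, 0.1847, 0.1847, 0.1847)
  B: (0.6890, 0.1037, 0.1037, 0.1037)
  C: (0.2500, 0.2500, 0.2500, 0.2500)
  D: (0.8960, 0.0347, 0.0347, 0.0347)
C > A > B > D

Key insight: Entropy is maximized by uniform distributions and minimized by concentrated distributions.

Entropies:
  H(A) = 1.8696 bits
  H(B) = 1.3872 bits
  H(C) = 2.0000 bits
  H(D) = 0.6464 bits

Ranking: C > A > B > D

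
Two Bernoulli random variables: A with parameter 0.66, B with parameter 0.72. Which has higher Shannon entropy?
A

For binary distributions, entropy is maximized at p=0.5 and decreases as p moves toward 0 or 1.

H(A) = H(0.66) = 0.9248 bits
H(B) = H(0.72) = 0.8555 bits

Distribution A (p=0.66) is closer to uniform (p=0.5), so it has higher entropy.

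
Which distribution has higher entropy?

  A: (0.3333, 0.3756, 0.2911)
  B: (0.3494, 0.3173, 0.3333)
B

Both distributions are close to uniform, making this a harder comparison.

H(A) = 1.5772 bits
H(B) = 1.5839 bits

The distribution closer to uniform has higher entropy.
Answer: B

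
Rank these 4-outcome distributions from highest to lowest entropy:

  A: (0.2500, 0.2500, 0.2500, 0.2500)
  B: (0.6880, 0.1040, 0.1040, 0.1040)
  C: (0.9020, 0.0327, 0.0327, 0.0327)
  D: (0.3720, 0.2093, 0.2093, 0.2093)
A > D > B > C

Key insight: Entropy is maximized by uniform distributions and minimized by concentrated distributions.

Entropies:
  H(A) = 2.0000 bits
  H(B) = 1.3900 bits
  H(C) = 0.6179 bits
  H(D) = 1.9476 bits

Ranking: A > D > B > C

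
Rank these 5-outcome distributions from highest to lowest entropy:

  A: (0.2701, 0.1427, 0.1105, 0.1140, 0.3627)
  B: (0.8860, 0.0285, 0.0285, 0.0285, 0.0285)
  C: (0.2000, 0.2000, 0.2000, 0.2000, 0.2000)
C > A > B

Key insight: Entropy is maximized by uniform distributions and minimized by concentrated distributions.

- Uniform distributions have maximum entropy log₂(5) = 2.3219 bits
- The more "peaked" or concentrated a distribution, the lower its entropy

Entropies:
  H(A) = 2.1499 bits
  H(B) = 0.7399 bits
  H(C) = 2.3219 bits

Ranking: C > A > B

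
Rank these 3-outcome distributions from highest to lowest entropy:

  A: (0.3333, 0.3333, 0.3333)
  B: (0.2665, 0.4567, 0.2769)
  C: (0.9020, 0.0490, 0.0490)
A > B > C

Key insight: Entropy is maximized by uniform distributions and minimized by concentrated distributions.

- Uniform distributions have maximum entropy log₂(3) = 1.5850 bits
- The more "peaked" or concentrated a distribution, the lower its entropy

Entropies:
  H(A) = 1.5850 bits
  H(B) = 1.5378 bits
  H(C) = 0.5606 bits

Ranking: A > B > C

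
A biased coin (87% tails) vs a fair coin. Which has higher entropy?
Fair coin

The fair coin is uniform (p=0.5), maximizing binary entropy at 1 bit. The biased coin has H(0.87) ≈ 0.557 bits — its outcome is more predictable, so its entropy is lower.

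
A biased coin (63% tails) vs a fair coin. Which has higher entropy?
Fair coin

The fair coin is uniform (p=0.5), maximizing binary entropy at 1 bit. The biased coin has H(0.63) ≈ 0.951 bits — its outcome is more predictable, so its entropy is lower.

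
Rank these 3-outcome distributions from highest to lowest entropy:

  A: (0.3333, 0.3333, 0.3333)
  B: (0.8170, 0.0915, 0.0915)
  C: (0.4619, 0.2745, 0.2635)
A > C > B

Key insight: Entropy is maximized by uniform distributions and minimized by concentrated distributions.

- Uniform distributions have maximum entropy log₂(3) = 1.5850 bits
- The more "peaked" or concentrated a distribution, the lower its entropy

Entropies:
  H(A) = 1.5850 bits
  H(B) = 0.8696 bits
  H(C) = 1.5337 bits

Ranking: A > C > B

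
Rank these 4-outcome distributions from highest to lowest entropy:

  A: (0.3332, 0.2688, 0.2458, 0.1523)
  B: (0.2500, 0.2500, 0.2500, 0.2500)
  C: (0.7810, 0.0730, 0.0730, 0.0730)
B > A > C

Key insight: Entropy is maximized by uniform distributions and minimized by concentrated distributions.

- Uniform distributions have maximum entropy log₂(4) = 2.0000 bits
- The more "peaked" or concentrated a distribution, the lower its entropy

Entropies:
  H(A) = 1.9489 bits
  H(B) = 2.0000 bits
  H(C) = 1.1054 bits

Ranking: B > A > C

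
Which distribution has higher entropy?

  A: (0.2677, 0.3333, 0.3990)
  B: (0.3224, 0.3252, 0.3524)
B

Both distributions are close to uniform, making this a harder comparison.

H(A) = 1.5662 bits
H(B) = 1.5838 bits

The distribution closer to uniform has higher entropy.
Answer: B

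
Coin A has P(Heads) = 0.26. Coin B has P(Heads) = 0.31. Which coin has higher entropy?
B

For binary distributions, entropy is maximized at p=0.5 and decreases as p moves toward 0 or 1.

H(A) = H(0.26) = 0.8267 bits
H(B) = H(0.31) = 0.8932 bits

Distribution B (p=0.31) is closer to uniform (p=0.5), so it has higher entropy.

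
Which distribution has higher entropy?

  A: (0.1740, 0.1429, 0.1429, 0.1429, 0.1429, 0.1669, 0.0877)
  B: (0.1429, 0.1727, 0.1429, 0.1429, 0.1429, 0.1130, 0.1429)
B

Both distributions are close to uniform, making this a harder comparison.

H(A) = 2.7821 bits
H(B) = 2.7983 bits

The distribution closer to uniform has higher entropy.
Answer: B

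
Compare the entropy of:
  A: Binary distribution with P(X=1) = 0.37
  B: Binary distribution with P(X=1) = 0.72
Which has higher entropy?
A

For binary distributions, entropy is maximized at p=0.5 and decreases as p moves toward 0 or 1.

H(A) = H(0.37) = 0.9507 bits
H(B) = H(0.72) = 0.8555 bits

Distribution A (p=0.37) is closer to uniform (p=0.5), so it has higher entropy.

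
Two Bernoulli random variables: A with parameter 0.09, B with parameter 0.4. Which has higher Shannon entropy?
B

For binary distributions, entropy is maximized at p=0.5 and decreases as p moves toward 0 or 1.

H(A) = H(0.09) = 0.4365 bits
H(B) = H(0.4) = 0.9710 bits

Distribution B (p=0.4) is closer to uniform (p=0.5), so it has higher entropy.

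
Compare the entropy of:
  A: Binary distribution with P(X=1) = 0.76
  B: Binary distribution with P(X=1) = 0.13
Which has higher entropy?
A

For binary distributions, entropy is maximized at p=0.5 and decreases as p moves toward 0 or 1.

H(A) = H(0.76) = 0.7950 bits
H(B) = H(0.13) = 0.5574 bits

Distribution A (p=0.76) is closer to uniform (p=0.5), so it has higher entropy.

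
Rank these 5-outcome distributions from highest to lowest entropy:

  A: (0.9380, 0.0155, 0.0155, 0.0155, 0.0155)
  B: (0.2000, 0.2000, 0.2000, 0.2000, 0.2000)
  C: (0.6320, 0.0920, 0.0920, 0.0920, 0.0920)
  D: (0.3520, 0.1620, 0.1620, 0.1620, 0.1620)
B > D > C > A

Key insight: Entropy is maximized by uniform distributions and minimized by concentrated distributions.

Entropies:
  H(A) = 0.4593 bits
  H(B) = 2.3219 bits
  H(C) = 1.6851 bits
  H(D) = 2.2318 bits

Ranking: B > D > C > A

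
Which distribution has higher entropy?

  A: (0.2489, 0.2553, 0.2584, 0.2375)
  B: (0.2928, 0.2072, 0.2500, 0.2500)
A

Both distributions are close to uniform, making this a harder comparison.

H(A) = 1.9993 bits
H(B) = 1.9894 bits

The distribution closer to uniform has higher entropy.
Answer: A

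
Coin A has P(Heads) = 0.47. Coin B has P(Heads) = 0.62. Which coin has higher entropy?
A

For binary distributions, entropy is maximized at p=0.5 and decreases as p moves toward 0 or 1.

H(A) = H(0.47) = 0.9974 bits
H(B) = H(0.62) = 0.9580 bits

Distribution A (p=0.47) is closer to uniform (p=0.5), so it has higher entropy.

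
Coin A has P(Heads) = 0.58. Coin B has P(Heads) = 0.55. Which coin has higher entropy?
B

For binary distributions, entropy is maximized at p=0.5 and decreases as p moves toward 0 or 1.

H(A) = H(0.58) = 0.9815 bits
H(B) = H(0.55) = 0.9928 bits

Distribution B (p=0.55) is closer to uniform (p=0.5), so it has higher entropy.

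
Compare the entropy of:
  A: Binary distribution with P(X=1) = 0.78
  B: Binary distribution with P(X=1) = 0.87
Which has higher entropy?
A

For binary distributions, entropy is maximized at p=0.5 and decreases as p moves toward 0 or 1.

H(A) = H(0.78) = 0.7602 bits
H(B) = H(0.87) = 0.5574 bits

Distribution A (p=0.78) is closer to uniform (p=0.5), so it has higher entropy.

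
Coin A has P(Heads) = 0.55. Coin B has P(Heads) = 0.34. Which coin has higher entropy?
A

For binary distributions, entropy is maximized at p=0.5 and decreases as p moves toward 0 or 1.

H(A) = H(0.55) = 0.9928 bits
H(B) = H(0.34) = 0.9248 bits

Distribution A (p=0.55) is closer to uniform (p=0.5), so it has higher entropy.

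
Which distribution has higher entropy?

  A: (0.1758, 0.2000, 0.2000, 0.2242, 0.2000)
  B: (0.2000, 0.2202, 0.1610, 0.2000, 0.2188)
A

Both distributions are close to uniform, making this a harder comparison.

H(A) = 2.3177 bits
H(B) = 2.3134 bits

The distribution closer to uniform has higher entropy.
Answer: A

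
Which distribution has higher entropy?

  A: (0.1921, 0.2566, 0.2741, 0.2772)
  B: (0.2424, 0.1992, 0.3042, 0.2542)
A

Both distributions are close to uniform, making this a harder comparison.

H(A) = 1.9857 bits
H(B) = 1.9838 bits

The distribution closer to uniform has higher entropy.
Answer: A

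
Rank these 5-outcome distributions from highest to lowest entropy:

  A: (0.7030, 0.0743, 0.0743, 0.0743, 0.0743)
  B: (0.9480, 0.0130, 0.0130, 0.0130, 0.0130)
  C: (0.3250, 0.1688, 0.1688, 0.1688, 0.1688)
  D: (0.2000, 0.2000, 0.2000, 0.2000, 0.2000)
D > C > A > B

Key insight: Entropy is maximized by uniform distributions and minimized by concentrated distributions.

Entropies:
  H(A) = 1.4716 bits
  H(B) = 0.3988 bits
  H(C) = 2.2597 bits
  H(D) = 2.3219 bits

Ranking: D > C > A > B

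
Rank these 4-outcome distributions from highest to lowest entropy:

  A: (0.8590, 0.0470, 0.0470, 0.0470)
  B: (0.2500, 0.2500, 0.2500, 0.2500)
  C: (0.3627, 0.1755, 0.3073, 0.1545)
B > C > A

Key insight: Entropy is maximized by uniform distributions and minimized by concentrated distributions.

- Uniform distributions have maximum entropy log₂(4) = 2.0000 bits
- The more "peaked" or concentrated a distribution, the lower its entropy

Entropies:
  H(A) = 0.8103 bits
  H(B) = 2.0000 bits
  H(C) = 1.9106 bits

Ranking: B > C > A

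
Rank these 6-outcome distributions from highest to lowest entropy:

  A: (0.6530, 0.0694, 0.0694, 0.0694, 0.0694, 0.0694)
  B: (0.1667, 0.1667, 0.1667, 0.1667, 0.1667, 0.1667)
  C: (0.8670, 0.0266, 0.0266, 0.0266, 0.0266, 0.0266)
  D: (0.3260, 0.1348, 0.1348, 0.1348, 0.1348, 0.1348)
B > D > A > C

Key insight: Entropy is maximized by uniform distributions and minimized by concentrated distributions.

Entropies:
  H(A) = 1.7371 bits
  H(B) = 2.5850 bits
  H(C) = 0.8744 bits
  H(D) = 2.4758 bits

Ranking: B > D > A > C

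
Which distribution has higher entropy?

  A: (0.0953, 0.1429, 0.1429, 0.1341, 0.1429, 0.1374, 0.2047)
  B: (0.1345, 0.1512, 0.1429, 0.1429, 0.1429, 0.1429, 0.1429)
B

Both distributions are close to uniform, making this a harder comparison.

H(A) = 2.7769 bits
H(B) = 2.8066 bits

The distribution closer to uniform has higher entropy.
Answer: B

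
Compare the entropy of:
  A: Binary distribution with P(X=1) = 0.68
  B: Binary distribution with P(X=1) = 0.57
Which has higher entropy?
B

For binary distributions, entropy is maximized at p=0.5 and decreases as p moves toward 0 or 1.

H(A) = H(0.68) = 0.9044 bits
H(B) = H(0.57) = 0.9858 bits

Distribution B (p=0.57) is closer to uniform (p=0.5), so it has higher entropy.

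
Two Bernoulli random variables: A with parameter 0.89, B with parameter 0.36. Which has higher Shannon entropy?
B

For binary distributions, entropy is maximized at p=0.5 and decreases as p moves toward 0 or 1.

H(A) = H(0.89) = 0.4999 bits
H(B) = H(0.36) = 0.9427 bits

Distribution B (p=0.36) is closer to uniform (p=0.5), so it has higher entropy.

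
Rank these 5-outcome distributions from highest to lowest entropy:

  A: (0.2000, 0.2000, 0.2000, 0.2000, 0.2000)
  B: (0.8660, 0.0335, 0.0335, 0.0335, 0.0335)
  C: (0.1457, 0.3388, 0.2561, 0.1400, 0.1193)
A > C > B

Key insight: Entropy is maximized by uniform distributions and minimized by concentrated distributions.

- Uniform distributions have maximum entropy log₂(5) = 2.3219 bits
- The more "peaked" or concentrated a distribution, the lower its entropy

Entropies:
  H(A) = 2.3219 bits
  H(B) = 0.8363 bits
  H(C) = 2.2003 bits

Ranking: A > C > B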